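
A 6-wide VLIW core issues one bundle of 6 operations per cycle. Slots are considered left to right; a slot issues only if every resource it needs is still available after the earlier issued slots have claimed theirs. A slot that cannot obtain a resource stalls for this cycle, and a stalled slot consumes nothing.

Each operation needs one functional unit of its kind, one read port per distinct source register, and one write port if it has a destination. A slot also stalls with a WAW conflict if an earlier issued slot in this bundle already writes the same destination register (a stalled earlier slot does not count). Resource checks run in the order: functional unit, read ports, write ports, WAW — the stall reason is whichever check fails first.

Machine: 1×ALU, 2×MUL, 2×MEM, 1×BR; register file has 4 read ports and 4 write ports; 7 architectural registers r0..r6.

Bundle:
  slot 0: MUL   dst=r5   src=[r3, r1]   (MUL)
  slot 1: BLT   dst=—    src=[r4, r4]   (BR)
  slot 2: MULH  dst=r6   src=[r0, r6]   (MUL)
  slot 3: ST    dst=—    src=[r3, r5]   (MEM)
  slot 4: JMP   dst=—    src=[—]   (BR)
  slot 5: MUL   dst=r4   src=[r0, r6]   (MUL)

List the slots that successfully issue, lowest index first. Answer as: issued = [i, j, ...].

  0. MUL→r5 ⇒ go  {1A/1Mu/2Ld/1B | 2r 3w}
  1. BR ⇒ go  {1A/1Mu/2Ld/0B | 1r 3w}
  2. MUL→r6 ⇒ no(RD_PORT)  {1A/1Mu/2Ld/0B | 1r 3w}
  3. MEM ⇒ no(RD_PORT)  {1A/1Mu/2Ld/0B | 1r 3w}
  4. BR ⇒ no(FU)  {1A/1Mu/2Ld/0B | 1r 3w}
  5. MUL→r4 ⇒ no(RD_PORT)  {1A/1Mu/2Ld/0B | 1r 3w}

issued = [0, 1]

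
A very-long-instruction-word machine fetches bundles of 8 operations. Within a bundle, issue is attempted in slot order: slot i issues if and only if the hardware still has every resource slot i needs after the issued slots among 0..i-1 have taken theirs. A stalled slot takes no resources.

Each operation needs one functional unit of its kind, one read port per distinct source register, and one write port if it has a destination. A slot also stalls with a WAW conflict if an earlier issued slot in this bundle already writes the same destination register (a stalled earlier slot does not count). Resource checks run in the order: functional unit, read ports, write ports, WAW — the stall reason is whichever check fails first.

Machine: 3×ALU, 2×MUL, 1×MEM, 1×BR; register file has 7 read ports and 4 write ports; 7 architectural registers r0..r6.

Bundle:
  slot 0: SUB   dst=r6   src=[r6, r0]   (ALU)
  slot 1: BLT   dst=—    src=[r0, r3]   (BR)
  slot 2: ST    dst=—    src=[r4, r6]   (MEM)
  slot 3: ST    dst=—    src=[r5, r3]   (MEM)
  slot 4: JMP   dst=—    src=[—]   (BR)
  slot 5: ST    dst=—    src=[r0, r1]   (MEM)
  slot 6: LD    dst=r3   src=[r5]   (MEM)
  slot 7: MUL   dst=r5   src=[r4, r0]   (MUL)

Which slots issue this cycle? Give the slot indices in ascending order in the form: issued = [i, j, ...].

issued = [0, 1, 2]

slot 0 (ALU): ISSUE — free A2,Mu2,Ld1,B1 rp5 wp3
slot 1 (BR): ISSUE — free A2,Mu2,Ld1,B0 rp3 wp3
slot 2 (MEM): ISSUE — free A2,Mu2,Ld0,B0 rp1 wp3
slot 3 (MEM): stall FU — free A2,Mu2,Ld0,B0 rp1 wp3
slot 4 (BR): stall FU — free A2,Mu2,Ld0,B0 rp1 wp3
slot 5 (MEM): stall FU — free A2,Mu2,Ld0,B0 rp1 wp3
slot 6 (MEM): stall FU — free A2,Mu2,Ld0,B0 rp1 wp3
slot 7 (MUL): stall RD_PORT — free A2,Mu2,Ld0,B0 rp1 wp3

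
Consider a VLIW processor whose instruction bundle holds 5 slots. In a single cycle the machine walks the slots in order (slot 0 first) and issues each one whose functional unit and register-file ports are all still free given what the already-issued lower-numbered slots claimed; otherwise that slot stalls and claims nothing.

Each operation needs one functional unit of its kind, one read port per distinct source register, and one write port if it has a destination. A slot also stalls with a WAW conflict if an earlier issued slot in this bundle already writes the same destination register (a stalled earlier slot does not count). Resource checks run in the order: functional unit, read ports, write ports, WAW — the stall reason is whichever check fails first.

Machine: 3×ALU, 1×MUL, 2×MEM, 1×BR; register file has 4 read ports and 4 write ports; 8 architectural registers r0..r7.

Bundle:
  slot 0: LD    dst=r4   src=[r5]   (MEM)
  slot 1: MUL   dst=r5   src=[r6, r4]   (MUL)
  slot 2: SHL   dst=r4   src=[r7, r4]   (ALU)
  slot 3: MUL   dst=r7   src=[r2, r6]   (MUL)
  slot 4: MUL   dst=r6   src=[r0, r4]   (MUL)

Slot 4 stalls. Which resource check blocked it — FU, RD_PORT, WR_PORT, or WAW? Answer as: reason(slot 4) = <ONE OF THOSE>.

reason(slot 4) = FU

[0] MEM needs rd=1 wr=1: ok; after: ALU=3 MUL=1 MEM=1 BR=1, R=3, W=3
[1] MUL needs rd=2 wr=1: ok; after: ALU=3 MUL=0 MEM=1 BR=1, R=1, W=2
[2] ALU needs rd=2 wr=1: RD_PORT; after: ALU=3 MUL=0 MEM=1 BR=1, R=1, W=2
[3] MUL needs rd=2 wr=1: FU; after: ALU=3 MUL=0 MEM=1 BR=1, R=1, W=2
[4] MUL needs rd=2 wr=1: FU; after: ALU=3 MUL=0 MEM=1 BR=1, R=1, W=2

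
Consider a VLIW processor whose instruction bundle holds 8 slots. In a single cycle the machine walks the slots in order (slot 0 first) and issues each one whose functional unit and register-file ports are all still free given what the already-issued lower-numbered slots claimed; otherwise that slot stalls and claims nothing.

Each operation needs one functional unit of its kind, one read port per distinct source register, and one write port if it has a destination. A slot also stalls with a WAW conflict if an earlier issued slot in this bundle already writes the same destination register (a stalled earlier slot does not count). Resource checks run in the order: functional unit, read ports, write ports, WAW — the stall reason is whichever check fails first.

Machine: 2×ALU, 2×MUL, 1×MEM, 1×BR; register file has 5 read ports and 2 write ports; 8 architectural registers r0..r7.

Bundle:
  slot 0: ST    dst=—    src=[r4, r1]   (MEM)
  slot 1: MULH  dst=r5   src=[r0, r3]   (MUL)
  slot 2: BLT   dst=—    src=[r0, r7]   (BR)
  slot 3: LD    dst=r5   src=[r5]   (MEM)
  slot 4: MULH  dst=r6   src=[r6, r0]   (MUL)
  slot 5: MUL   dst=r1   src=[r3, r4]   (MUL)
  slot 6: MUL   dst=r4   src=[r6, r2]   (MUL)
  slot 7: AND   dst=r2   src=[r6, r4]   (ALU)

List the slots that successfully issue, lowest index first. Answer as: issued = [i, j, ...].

(0) want 1×MEM +2rd +0wr — yes → AL2|MU2|ME0|BR1|rd3|wr2
(1) want 1×MUL +2rd +1wr — yes → AL2|MU1|ME0|BR1|rd1|wr1
(2) want 1×BR +2rd +0wr — RD_PORT → AL2|MU1|ME0|BR1|rd1|wr1
(3) want 1×MEM +1rd +1wr — FU → AL2|MU1|ME0|BR1|rd1|wr1
(4) want 1×MUL +2rd +1wr — RD_PORT → AL2|MU1|ME0|BR1|rd1|wr1
(5) want 1×MUL +2rd +1wr — RD_PORT → AL2|MU1|ME0|BR1|rd1|wr1
(6) want 1×MUL +2rd +1wr — RD_PORT → AL2|MU1|ME0|BR1|rd1|wr1
(7) want 1×ALU +2rd +1wr — RD_PORT → AL2|MU1|ME0|BR1|rd1|wr1

issued = [0, 1]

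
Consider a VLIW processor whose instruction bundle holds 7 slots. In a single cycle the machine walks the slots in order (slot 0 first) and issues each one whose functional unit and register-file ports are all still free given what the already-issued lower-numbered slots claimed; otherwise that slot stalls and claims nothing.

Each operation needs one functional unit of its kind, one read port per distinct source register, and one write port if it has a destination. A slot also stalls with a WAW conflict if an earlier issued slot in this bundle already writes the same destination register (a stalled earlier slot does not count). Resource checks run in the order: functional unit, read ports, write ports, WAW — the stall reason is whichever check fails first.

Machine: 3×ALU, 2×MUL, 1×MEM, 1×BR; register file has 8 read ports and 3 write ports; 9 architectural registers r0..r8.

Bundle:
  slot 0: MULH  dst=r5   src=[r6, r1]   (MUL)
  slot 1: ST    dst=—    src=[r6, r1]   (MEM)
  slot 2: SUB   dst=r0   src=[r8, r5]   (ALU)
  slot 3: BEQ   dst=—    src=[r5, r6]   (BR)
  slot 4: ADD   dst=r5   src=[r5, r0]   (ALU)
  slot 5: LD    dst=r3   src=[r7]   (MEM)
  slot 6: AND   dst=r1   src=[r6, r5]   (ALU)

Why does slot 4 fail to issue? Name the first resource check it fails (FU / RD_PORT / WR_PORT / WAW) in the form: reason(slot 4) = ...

reason(slot 4) = RD_PORT

(0) want 1×MUL +2rd +1wr — yes → AL3|MU1|ME1|BR1|rd6|wr2
(1) want 1×MEM +2rd +0wr — yes → AL3|MU1|ME0|BR1|rd4|wr2
(2) want 1×ALU +2rd +1wr — yes → AL2|MU1|ME0|BR1|rd2|wr1
(3) want 1×BR +2rd +0wr — yes → AL2|MU1|ME0|BR0|rd0|wr1
(4) want 1×ALU +2rd +1wr — RD_PORT → AL2|MU1|ME0|BR0|rd0|wr1
(5) want 1×MEM +1rd +1wr — FU → AL2|MU1|ME0|BR0|rd0|wr1
(6) want 1×ALU +2rd +1wr — RD_PORT → AL2|MU1|ME0|BR0|rd0|wr1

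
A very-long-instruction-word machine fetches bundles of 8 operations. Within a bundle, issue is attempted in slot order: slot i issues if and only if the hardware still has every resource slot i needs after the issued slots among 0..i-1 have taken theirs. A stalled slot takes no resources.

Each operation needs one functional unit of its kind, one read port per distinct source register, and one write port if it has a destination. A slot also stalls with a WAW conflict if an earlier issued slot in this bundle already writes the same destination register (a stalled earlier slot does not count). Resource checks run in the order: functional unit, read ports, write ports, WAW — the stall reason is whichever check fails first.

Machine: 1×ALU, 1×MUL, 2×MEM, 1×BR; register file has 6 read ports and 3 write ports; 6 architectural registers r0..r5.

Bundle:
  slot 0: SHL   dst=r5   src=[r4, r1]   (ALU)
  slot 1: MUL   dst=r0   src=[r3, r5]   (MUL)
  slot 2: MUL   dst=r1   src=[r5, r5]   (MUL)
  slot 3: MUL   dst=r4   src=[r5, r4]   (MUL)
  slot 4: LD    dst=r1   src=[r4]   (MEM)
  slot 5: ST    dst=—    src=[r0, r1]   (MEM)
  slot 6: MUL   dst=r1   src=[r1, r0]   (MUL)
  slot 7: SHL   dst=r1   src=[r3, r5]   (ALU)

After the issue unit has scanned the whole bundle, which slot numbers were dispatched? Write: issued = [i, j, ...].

#0 ALU src=r4,r1 dispatched  <A:0 Mu:1 Ld:2 B:1 rd:4 wr:2>
#1 MUL src=r3,r5 dispatched  <A:0 Mu:0 Ld:2 B:1 rd:2 wr:1>
#2 MUL src=r5,r5 held:FU  <A:0 Mu:0 Ld:2 B:1 rd:2 wr:1>
#3 MUL src=r5,r4 held:FU  <A:0 Mu:0 Ld:2 B:1 rd:2 wr:1>
#4 MEM src=r4 dispatched  <A:0 Mu:0 Ld:1 B:1 rd:1 wr:0>
#5 MEM src=r0,r1 held:RD_PORT  <A:0 Mu:0 Ld:1 B:1 rd:1 wr:0>
#6 MUL src=r1,r0 held:FU  <A:0 Mu:0 Ld:1 B:1 rd:1 wr:0>
#7 ALU src=r3,r5 held:FU  <A:0 Mu:0 Ld:1 B:1 rd:1 wr:0>

issued = [0, 1, 4]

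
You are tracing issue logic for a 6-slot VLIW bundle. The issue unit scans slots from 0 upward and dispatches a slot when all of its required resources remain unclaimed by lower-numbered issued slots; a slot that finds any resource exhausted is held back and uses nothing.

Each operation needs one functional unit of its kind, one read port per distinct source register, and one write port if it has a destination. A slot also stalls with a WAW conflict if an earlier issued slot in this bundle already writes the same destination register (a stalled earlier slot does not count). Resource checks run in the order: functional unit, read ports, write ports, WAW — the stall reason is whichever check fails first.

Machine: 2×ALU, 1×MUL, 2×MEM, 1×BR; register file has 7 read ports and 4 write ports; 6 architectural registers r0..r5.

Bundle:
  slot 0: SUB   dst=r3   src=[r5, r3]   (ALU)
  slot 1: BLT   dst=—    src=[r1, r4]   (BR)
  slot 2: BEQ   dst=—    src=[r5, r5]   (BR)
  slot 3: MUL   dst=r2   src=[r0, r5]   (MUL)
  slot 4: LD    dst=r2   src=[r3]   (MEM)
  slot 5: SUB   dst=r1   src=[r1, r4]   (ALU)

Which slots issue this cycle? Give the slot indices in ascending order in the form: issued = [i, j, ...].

slot 0 (ALU): ISSUE — free A1,Mu1,Ld2,B1 rp5 wp3
slot 1 (BR): ISSUE — free A1,Mu1,Ld2,B0 rp3 wp3
slot 2 (BR): stall FU — free A1,Mu1,Ld2,B0 rp3 wp3
slot 3 (MUL): ISSUE — free A1,Mu0,Ld2,B0 rp1 wp2
slot 4 (MEM): stall WAW — free A1,Mu0,Ld2,B0 rp1 wp2
slot 5 (ALU): stall RD_PORT — free A1,Mu0,Ld2,B0 rp1 wp2

issued = [0, 1, 3]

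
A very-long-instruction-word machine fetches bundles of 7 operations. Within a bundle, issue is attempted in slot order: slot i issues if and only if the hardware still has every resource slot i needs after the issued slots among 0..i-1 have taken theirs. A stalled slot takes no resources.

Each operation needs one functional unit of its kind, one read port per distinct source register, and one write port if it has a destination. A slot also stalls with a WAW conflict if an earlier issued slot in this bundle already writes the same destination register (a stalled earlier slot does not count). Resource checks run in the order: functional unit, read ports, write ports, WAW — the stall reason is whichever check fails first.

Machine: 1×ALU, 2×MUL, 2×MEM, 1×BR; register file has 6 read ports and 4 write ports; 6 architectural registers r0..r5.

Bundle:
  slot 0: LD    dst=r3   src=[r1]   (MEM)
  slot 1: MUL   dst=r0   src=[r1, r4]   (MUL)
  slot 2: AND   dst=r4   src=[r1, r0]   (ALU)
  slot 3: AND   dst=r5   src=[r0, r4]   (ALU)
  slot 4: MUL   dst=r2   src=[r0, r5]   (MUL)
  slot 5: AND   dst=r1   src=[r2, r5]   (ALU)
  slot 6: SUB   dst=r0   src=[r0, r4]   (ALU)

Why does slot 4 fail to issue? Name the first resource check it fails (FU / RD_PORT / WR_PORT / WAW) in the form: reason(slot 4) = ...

  0. MEM→r3 ⇒ go  {1A/2Mu/1Ld/1B | 5r 3w}
  1. MUL→r0 ⇒ go  {1A/1Mu/1Ld/1B | 3r 2w}
  2. ALU→r4 ⇒ go  {0A/1Mu/1Ld/1B | 1r 1w}
  3. ALU→r5 ⇒ no(FU)  {0A/1Mu/1Ld/1B | 1r 1w}
  4. MUL→r2 ⇒ no(RD_PORT)  {0A/1Mu/1Ld/1B | 1r 1w}
  5. ALU→r1 ⇒ no(FU)  {0A/1Mu/1Ld/1B | 1r 1w}
  6. ALU→r0 ⇒ no(FU)  {0A/1Mu/1Ld/1B | 1r 1w}

reason(slot 4) = RD_PORT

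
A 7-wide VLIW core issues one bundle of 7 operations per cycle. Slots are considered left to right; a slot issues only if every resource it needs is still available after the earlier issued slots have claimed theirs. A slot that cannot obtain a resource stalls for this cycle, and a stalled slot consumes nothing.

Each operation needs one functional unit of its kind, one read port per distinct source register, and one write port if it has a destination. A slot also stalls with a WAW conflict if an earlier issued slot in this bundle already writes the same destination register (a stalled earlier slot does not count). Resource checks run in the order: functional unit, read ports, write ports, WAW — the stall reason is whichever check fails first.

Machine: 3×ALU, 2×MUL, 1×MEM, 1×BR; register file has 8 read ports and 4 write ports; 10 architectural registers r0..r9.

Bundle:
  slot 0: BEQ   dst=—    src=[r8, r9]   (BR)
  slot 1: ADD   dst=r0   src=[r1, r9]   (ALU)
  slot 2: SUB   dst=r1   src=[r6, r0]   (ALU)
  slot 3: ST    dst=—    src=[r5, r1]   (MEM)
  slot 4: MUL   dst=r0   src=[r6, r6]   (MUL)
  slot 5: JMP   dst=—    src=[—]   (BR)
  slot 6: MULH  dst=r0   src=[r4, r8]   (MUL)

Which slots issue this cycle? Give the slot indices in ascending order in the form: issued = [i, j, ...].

issued = [0, 1, 2, 3]

[0] BR needs rd=2 wr=0: ok; after: ALU=3 MUL=2 MEM=1 BR=0, R=6, W=4
[1] ALU needs rd=2 wr=1: ok; after: ALU=2 MUL=2 MEM=1 BR=0, R=4, W=3
[2] ALU needs rd=2 wr=1: ok; after: ALU=1 MUL=2 MEM=1 BR=0, R=2, W=2
[3] MEM needs rd=2 wr=0: ok; after: ALU=1 MUL=2 MEM=0 BR=0, R=0, W=2
[4] MUL needs rd=1 wr=1: RD_PORT; after: ALU=1 MUL=2 MEM=0 BR=0, R=0, W=2
[5] BR needs rd=0 wr=0: FU; after: ALU=1 MUL=2 MEM=0 BR=0, R=0, W=2
[6] MUL needs rd=2 wr=1: RD_PORT; after: ALU=1 MUL=2 MEM=0 BR=0, R=0, W=2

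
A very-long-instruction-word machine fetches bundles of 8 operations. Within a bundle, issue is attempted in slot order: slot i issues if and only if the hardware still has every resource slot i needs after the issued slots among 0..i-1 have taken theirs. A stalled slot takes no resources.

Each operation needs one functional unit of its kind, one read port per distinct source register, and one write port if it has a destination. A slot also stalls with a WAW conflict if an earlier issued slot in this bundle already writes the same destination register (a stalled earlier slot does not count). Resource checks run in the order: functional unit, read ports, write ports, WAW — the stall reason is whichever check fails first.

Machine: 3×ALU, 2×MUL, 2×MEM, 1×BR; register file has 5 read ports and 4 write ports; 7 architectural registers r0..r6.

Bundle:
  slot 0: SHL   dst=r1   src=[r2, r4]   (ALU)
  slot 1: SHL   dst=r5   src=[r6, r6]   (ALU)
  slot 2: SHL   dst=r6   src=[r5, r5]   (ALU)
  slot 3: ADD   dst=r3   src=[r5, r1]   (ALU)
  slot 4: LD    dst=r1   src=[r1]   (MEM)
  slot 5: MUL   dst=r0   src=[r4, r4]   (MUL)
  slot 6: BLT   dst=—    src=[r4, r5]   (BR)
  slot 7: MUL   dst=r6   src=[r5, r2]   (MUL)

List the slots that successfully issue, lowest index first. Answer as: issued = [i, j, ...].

[0] ALU needs rd=2 wr=1: ok; after: ALU=2 MUL=2 MEM=2 BR=1, R=3, W=3
[1] ALU needs rd=1 wr=1: ok; after: ALU=1 MUL=2 MEM=2 BR=1, R=2, W=2
[2] ALU needs rd=1 wr=1: ok; after: ALU=0 MUL=2 MEM=2 BR=1, R=1, W=1
[3] ALU needs rd=2 wr=1: FU; after: ALU=0 MUL=2 MEM=2 BR=1, R=1, W=1
[4] MEM needs rd=1 wr=1: WAW; after: ALU=0 MUL=2 MEM=2 BR=1, R=1, W=1
[5] MUL needs rd=1 wr=1: ok; after: ALU=0 MUL=1 MEM=2 BR=1, R=0, W=0
[6] BR needs rd=2 wr=0: RD_PORT; after: ALU=0 MUL=1 MEM=2 BR=1, R=0, W=0
[7] MUL needs rd=2 wr=1: RD_PORT; after: ALU=0 MUL=1 MEM=2 BR=1, R=0, W=0

issued = [0, 1, 2, 5]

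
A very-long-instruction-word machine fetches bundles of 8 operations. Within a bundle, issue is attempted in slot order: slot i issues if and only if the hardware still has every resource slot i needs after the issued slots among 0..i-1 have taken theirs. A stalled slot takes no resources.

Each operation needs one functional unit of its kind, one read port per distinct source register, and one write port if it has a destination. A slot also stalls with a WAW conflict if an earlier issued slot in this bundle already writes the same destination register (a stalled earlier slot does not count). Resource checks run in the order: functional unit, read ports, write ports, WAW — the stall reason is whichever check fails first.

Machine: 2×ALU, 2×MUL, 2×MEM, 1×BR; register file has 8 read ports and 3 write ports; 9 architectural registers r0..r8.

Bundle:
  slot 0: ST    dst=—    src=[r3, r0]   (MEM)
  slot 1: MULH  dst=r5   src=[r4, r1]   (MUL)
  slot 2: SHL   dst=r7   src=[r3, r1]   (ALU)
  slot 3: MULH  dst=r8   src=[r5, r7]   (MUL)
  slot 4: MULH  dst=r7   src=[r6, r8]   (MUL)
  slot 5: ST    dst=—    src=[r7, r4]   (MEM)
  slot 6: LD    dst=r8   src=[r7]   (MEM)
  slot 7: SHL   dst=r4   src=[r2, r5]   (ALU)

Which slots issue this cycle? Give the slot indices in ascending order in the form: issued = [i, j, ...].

(0) want 1×MEM +2rd +0wr — yes → AL2|MU2|ME1|BR1|rd6|wr3
(1) want 1×MUL +2rd +1wr — yes → AL2|MU1|ME1|BR1|rd4|wr2
(2) want 1×ALU +2rd +1wr — yes → AL1|MU1|ME1|BR1|rd2|wr1
(3) want 1×MUL +2rd +1wr — yes → AL1|MU0|ME1|BR1|rd0|wr0
(4) want 1×MUL +2rd +1wr — FU → AL1|MU0|ME1|BR1|rd0|wr0
(5) want 1×MEM +2rd +0wr — RD_PORT → AL1|MU0|ME1|BR1|rd0|wr0
(6) want 1×MEM +1rd +1wr — RD_PORT → AL1|MU0|ME1|BR1|rd0|wr0
(7) want 1×ALU +2rd +1wr — RD_PORT → AL1|MU0|ME1|BR1|rd0|wr0

issued = [0, 1, 2, 3]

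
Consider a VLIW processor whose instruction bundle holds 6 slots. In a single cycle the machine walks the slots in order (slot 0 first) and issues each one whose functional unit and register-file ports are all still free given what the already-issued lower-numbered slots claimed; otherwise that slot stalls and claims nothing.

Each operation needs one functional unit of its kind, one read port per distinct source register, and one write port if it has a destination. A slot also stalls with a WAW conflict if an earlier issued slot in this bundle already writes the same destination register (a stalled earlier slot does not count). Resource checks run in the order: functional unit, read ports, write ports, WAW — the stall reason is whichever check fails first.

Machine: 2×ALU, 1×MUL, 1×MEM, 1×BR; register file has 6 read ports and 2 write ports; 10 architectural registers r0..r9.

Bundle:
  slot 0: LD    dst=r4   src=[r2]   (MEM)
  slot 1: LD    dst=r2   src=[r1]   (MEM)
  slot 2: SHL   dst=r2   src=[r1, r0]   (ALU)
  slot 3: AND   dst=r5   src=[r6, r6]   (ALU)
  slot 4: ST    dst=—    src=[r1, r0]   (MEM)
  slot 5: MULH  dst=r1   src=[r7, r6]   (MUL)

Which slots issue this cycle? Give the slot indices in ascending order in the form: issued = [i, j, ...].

issued = [0, 2]

(0) want 1×MEM +1rd +1wr — yes → AL2|MU1|ME0|BR1|rd5|wr1
(1) want 1×MEM +1rd +1wr — FU → AL2|MU1|ME0|BR1|rd5|wr1
(2) want 1×ALU +2rd +1wr — yes → AL1|MU1|ME0|BR1|rd3|wr0
(3) want 1×ALU +1rd +1wr — WR_PORT → AL1|MU1|ME0|BR1|rd3|wr0
(4) want 1×MEM +2rd +0wr — FU → AL1|MU1|ME0|BR1|rd3|wr0
(5) want 1×MUL +2rd +1wr — WR_PORT → AL1|MU1|ME0|BR1|rd3|wr0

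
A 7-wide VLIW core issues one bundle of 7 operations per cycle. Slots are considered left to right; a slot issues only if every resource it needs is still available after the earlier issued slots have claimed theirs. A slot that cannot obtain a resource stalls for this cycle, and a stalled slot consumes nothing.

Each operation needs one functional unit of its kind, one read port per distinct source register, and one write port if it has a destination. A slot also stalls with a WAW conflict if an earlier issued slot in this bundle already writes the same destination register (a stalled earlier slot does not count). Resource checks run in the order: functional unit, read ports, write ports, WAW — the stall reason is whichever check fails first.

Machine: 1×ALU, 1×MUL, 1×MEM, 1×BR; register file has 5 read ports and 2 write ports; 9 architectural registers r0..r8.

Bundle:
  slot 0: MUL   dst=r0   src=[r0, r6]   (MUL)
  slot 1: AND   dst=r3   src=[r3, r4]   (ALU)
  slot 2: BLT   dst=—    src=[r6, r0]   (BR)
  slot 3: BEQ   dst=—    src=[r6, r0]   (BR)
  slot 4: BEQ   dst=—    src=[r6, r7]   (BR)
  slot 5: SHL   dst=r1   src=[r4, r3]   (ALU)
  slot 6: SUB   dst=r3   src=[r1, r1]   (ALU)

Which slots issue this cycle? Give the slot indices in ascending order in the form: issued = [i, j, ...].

slot 0 (MUL): ISSUE — free A1,Mu0,Ld1,B1 rp3 wp1
slot 1 (ALU): ISSUE — free A0,Mu0,Ld1,B1 rp1 wp0
slot 2 (BR): stall RD_PORT — free A0,Mu0,Ld1,B1 rp1 wp0
slot 3 (BR): stall RD_PORT — free A0,Mu0,Ld1,B1 rp1 wp0
slot 4 (BR): stall RD_PORT — free A0,Mu0,Ld1,B1 rp1 wp0
slot 5 (ALU): stall FU — free A0,Mu0,Ld1,B1 rp1 wp0
slot 6 (ALU): stall FU — free A0,Mu0,Ld1,B1 rp1 wp0

issued = [0, 1]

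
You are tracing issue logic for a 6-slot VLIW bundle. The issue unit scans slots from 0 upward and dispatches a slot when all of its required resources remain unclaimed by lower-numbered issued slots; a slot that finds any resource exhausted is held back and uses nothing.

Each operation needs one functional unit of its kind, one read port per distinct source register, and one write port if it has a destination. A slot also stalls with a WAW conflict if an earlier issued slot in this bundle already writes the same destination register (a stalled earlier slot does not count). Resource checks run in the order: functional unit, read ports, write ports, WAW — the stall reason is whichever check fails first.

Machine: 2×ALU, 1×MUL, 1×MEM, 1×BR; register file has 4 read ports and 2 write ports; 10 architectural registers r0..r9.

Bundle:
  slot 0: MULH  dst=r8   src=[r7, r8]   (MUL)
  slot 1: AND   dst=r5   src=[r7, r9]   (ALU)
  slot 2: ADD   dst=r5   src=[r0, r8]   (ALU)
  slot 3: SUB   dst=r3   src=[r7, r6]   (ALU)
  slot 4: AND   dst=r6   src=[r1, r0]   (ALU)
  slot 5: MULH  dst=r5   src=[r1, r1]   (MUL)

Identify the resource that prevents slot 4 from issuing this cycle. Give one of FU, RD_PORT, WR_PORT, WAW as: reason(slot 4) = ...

[0] MUL needs rd=2 wr=1: ok; after: ALU=2 MUL=0 MEM=1 BR=1, R=2, W=1
[1] ALU needs rd=2 wr=1: ok; after: ALU=1 MUL=0 MEM=1 BR=1, R=0, W=0
[2] ALU needs rd=2 wr=1: RD_PORT; after: ALU=1 MUL=0 MEM=1 BR=1, R=0, W=0
[3] ALU needs rd=2 wr=1: RD_PORT; after: ALU=1 MUL=0 MEM=1 BR=1, R=0, W=0
[4] ALU needs rd=2 wr=1: RD_PORT; after: ALU=1 MUL=0 MEM=1 BR=1, R=0, W=0
[5] MUL needs rd=1 wr=1: FU; after: ALU=1 MUL=0 MEM=1 BR=1, R=0, W=0

reason(slot 4) = RD_PORT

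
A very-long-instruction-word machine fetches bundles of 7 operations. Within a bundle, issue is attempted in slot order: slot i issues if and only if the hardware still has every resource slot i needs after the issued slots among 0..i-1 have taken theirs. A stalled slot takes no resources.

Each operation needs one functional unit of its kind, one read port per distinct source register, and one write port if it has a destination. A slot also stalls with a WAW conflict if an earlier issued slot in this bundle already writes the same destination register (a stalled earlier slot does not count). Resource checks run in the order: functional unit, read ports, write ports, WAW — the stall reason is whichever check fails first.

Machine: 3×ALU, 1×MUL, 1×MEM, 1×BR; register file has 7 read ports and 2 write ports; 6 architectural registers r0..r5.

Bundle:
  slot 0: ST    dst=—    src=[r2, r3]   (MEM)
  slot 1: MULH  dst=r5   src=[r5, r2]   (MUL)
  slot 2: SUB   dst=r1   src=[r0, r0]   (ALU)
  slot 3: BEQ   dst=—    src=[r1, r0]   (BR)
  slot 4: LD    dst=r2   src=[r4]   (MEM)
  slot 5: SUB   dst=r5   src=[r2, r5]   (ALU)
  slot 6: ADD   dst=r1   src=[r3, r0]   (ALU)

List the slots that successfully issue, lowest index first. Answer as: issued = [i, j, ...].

#0 MEM src=r2,r3 dispatched  <A:3 Mu:1 Ld:0 B:1 rd:5 wr:2>
#1 MUL src=r5,r2 dispatched  <A:3 Mu:0 Ld:0 B:1 rd:3 wr:1>
#2 ALU src=r0,r0 dispatched  <A:2 Mu:0 Ld:0 B:1 rd:2 wr:0>
#3 BR src=r1,r0 dispatched  <A:2 Mu:0 Ld:0 B:0 rd:0 wr:0>
#4 MEM src=r4 held:FU  <A:2 Mu:0 Ld:0 B:0 rd:0 wr:0>
#5 ALU src=r2,r5 held:RD_PORT  <A:2 Mu:0 Ld:0 B:0 rd:0 wr:0>
#6 ALU src=r3,r0 held:RD_PORT  <A:2 Mu:0 Ld:0 B:0 rd:0 wr:0>

issued = [0, 1, 2, 3]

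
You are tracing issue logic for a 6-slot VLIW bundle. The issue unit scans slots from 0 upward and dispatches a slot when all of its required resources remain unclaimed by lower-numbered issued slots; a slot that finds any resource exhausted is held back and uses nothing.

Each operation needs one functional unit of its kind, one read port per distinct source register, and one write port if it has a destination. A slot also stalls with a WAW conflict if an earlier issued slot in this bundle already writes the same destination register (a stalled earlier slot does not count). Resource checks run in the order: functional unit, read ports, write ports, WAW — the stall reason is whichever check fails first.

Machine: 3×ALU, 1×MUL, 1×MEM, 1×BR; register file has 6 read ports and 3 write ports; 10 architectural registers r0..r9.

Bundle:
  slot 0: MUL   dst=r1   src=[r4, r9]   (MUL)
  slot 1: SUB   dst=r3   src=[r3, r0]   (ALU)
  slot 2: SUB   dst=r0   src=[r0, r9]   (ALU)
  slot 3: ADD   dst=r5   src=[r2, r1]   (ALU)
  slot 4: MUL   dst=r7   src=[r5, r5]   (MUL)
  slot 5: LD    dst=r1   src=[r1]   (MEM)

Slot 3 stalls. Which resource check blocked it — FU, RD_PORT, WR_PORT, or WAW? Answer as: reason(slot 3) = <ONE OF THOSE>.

reason(slot 3) = RD_PORT

(0) want 1×MUL +2rd +1wr — yes → AL3|MU0|ME1|BR1|rd4|wr2
(1) want 1×ALU +2rd +1wr — yes → AL2|MU0|ME1|BR1|rd2|wr1
(2) want 1×ALU +2rd +1wr — yes → AL1|MU0|ME1|BR1|rd0|wr0
(3) want 1×ALU +2rd +1wr — RD_PORT → AL1|MU0|ME1|BR1|rd0|wr0
(4) want 1×MUL +1rd +1wr — FU → AL1|MU0|ME1|BR1|rd0|wr0
(5) want 1×MEM +1rd +1wr — RD_PORT → AL1|MU0|ME1|BR1|rd0|wr0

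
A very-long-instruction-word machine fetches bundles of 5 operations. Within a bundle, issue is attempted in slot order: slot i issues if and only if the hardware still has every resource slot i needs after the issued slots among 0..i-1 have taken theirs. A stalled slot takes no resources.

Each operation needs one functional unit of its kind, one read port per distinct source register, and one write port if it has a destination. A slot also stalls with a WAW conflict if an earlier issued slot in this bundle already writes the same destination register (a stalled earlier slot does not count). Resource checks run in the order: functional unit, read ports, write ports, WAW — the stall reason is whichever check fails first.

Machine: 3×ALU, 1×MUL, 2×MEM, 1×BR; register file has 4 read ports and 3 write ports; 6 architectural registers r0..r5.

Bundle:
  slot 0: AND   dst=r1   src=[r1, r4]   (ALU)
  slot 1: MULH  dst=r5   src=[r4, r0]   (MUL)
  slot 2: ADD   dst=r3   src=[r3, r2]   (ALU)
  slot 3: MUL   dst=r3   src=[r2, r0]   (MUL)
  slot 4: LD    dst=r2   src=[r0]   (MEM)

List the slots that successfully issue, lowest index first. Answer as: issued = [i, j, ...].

issued = [0, 1]

[0] ALU needs rd=2 wr=1: ok; after: ALU=2 MUL=1 MEM=2 BR=1, R=2, W=2
[1] MUL needs rd=2 wr=1: ok; after: ALU=2 MUL=0 MEM=2 BR=1, R=0, W=1
[2] ALU needs rd=2 wr=1: RD_PORT; after: ALU=2 MUL=0 MEM=2 BR=1, R=0, W=1
[3] MUL needs rd=2 wr=1: FU; after: ALU=2 MUL=0 MEM=2 BR=1, R=0, W=1
[4] MEM needs rd=1 wr=1: RD_PORT; after: ALU=2 MUL=0 MEM=2 BR=1, R=0, W=1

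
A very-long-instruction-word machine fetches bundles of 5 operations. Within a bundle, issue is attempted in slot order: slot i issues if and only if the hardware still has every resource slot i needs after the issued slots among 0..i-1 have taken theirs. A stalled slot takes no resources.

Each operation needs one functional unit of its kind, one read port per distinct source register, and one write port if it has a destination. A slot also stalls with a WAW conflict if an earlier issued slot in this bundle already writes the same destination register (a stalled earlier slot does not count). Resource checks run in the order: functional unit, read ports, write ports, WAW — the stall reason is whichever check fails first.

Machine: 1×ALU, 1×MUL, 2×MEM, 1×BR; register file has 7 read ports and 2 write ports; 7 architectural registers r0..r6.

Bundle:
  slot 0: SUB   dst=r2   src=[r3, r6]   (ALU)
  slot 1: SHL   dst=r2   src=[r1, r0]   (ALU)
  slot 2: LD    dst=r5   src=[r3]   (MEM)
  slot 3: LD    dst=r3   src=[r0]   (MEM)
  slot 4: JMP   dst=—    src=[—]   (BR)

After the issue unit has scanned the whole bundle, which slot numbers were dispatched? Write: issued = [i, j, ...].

  0. ALU→r2 ⇒ go  {0A/1Mu/2Ld/1B | 5r 1w}
  1. ALU→r2 ⇒ no(FU)  {0A/1Mu/2Ld/1B | 5r 1w}
  2. MEM→r5 ⇒ go  {0A/1Mu/1Ld/1B | 4r 0w}
  3. MEM→r3 ⇒ no(WR_PORT)  {0A/1Mu/1Ld/1B | 4r 0w}
  4. BR ⇒ go  {0A/1Mu/1Ld/0B | 4r 0w}

issued = [0, 2, 4]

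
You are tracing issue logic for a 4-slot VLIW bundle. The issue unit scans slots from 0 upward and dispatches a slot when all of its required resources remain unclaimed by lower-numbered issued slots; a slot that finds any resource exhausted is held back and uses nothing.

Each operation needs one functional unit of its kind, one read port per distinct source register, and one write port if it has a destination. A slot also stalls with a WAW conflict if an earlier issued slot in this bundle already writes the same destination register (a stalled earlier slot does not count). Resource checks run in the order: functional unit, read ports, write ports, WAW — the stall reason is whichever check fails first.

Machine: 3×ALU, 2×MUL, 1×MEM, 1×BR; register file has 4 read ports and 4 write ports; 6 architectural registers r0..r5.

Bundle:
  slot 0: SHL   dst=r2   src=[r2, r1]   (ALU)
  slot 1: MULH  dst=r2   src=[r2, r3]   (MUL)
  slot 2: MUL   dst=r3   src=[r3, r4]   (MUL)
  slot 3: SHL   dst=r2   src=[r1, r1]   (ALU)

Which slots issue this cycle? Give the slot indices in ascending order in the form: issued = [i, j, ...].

  0. ALU→r2 ⇒ go  {2A/2Mu/1Ld/1B | 2r 3w}
  1. MUL→r2 ⇒ no(WAW)  {2A/2Mu/1Ld/1B | 2r 3w}
  2. MUL→r3 ⇒ go  {2A/1Mu/1Ld/1B | 0r 2w}
  3. ALU→r2 ⇒ no(RD_PORT)  {2A/1Mu/1Ld/1B | 0r 2w}

issued = [0, 2]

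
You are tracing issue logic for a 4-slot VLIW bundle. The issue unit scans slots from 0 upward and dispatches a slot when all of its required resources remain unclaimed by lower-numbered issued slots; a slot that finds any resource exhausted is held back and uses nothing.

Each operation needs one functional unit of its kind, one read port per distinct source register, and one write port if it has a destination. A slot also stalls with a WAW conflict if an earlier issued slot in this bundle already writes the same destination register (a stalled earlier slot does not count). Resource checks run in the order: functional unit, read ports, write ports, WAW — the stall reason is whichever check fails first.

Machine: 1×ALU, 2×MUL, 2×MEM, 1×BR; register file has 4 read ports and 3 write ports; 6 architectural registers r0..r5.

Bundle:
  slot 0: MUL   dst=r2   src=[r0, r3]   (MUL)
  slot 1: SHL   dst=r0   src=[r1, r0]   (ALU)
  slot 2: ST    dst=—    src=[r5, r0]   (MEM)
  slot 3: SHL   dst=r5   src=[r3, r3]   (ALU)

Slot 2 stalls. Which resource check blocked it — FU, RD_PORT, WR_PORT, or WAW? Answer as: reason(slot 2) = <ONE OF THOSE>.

reason(slot 2) = RD_PORT

(0) want 1×MUL +2rd +1wr — yes → AL1|MU1|ME2|BR1|rd2|wr2
(1) want 1×ALU +2rd +1wr — yes → AL0|MU1|ME2|BR1|rd0|wr1
(2) want 1×MEM +2rd +0wr — RD_PORT → AL0|MU1|ME2|BR1|rd0|wr1
(3) want 1×ALU +1rd +1wr — FU → AL0|MU1|ME2|BR1|rd0|wr1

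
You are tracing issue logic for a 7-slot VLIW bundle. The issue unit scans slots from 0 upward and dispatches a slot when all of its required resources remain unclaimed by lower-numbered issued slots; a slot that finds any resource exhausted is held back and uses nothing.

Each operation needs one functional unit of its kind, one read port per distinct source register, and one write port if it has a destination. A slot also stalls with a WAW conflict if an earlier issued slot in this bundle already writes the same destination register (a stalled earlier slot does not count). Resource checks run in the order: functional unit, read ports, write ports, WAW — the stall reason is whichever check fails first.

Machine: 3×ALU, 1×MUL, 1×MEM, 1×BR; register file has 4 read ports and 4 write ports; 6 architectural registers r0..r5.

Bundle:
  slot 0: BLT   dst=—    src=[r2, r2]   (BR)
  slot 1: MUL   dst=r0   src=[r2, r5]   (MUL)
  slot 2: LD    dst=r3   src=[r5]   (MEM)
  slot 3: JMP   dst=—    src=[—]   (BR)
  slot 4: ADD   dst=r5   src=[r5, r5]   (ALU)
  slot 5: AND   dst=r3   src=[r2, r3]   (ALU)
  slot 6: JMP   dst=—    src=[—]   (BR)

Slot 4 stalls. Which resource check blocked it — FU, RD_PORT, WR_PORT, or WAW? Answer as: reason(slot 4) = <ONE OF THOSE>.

reason(slot 4) = RD_PORT

slot 0 (BR): ISSUE — free A3,Mu1,Ld1,B0 rp3 wp4
slot 1 (MUL): ISSUE — free A3,Mu0,Ld1,B0 rp1 wp3
slot 2 (MEM): ISSUE — free A3,Mu0,Ld0,B0 rp0 wp2
slot 3 (BR): stall FU — free A3,Mu0,Ld0,B0 rp0 wp2
slot 4 (ALU): stall RD_PORT — free A3,Mu0,Ld0,B0 rp0 wp2
slot 5 (ALU): stall RD_PORT — free A3,Mu0,Ld0,B0 rp0 wp2
slot 6 (BR): stall FU — free A3,Mu0,Ld0,B0 rp0 wp2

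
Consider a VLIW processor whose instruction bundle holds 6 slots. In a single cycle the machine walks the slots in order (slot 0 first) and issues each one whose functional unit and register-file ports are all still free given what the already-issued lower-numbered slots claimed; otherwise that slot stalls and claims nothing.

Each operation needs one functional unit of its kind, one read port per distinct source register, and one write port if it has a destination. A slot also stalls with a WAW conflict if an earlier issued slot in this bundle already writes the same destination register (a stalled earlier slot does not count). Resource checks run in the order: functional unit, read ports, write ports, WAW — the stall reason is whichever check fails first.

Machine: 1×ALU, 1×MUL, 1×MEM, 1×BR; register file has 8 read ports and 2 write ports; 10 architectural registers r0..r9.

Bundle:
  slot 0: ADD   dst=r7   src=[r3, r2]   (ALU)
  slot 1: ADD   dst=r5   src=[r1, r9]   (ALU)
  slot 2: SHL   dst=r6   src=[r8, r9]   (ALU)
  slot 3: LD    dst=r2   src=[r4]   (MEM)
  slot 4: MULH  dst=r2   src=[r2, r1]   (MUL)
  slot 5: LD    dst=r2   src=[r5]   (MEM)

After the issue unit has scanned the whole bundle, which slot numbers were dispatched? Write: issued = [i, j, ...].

[0] ALU needs rd=2 wr=1: ok; after: ALU=0 MUL=1 MEM=1 BR=1, R=6, W=1
[1] ALU needs rd=2 wr=1: FU; after: ALU=0 MUL=1 MEM=1 BR=1, R=6, W=1
[2] ALU needs rd=2 wr=1: FU; after: ALU=0 MUL=1 MEM=1 BR=1, R=6, W=1
[3] MEM needs rd=1 wr=1: ok; after: ALU=0 MUL=1 MEM=0 BR=1, R=5, W=0
[4] MUL needs rd=2 wr=1: WR_PORT; after: ALU=0 MUL=1 MEM=0 BR=1, R=5, W=0
[5] MEM needs rd=1 wr=1: FU; after: ALU=0 MUL=1 MEM=0 BR=1, R=5, W=0

issued = [0, 3]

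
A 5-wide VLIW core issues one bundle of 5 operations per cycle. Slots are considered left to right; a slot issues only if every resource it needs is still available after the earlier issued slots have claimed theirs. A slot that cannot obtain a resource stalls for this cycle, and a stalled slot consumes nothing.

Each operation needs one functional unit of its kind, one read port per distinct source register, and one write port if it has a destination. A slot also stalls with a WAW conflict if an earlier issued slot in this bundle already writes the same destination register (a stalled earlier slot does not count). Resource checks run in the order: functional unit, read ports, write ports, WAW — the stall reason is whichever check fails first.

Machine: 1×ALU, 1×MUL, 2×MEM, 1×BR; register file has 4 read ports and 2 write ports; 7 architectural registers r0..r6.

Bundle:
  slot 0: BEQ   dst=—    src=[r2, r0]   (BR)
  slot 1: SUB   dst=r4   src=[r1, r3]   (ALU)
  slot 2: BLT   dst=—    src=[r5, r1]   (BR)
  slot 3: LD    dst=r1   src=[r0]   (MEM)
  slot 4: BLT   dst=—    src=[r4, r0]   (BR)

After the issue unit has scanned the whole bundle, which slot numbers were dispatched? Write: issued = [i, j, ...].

issued = [0, 1]

  0. BR ⇒ go  {1A/1Mu/2Ld/0B | 2r 2w}
  1. ALU→r4 ⇒ go  {0A/1Mu/2Ld/0B | 0r 1w}
  2. BR ⇒ no(FU)  {0A/1Mu/2Ld/0B | 0r 1w}
  3. MEM→r1 ⇒ no(RD_PORT)  {0A/1Mu/2Ld/0B | 0r 1w}
  4. BR ⇒ no(FU)  {0A/1Mu/2Ld/0B | 0r 1w}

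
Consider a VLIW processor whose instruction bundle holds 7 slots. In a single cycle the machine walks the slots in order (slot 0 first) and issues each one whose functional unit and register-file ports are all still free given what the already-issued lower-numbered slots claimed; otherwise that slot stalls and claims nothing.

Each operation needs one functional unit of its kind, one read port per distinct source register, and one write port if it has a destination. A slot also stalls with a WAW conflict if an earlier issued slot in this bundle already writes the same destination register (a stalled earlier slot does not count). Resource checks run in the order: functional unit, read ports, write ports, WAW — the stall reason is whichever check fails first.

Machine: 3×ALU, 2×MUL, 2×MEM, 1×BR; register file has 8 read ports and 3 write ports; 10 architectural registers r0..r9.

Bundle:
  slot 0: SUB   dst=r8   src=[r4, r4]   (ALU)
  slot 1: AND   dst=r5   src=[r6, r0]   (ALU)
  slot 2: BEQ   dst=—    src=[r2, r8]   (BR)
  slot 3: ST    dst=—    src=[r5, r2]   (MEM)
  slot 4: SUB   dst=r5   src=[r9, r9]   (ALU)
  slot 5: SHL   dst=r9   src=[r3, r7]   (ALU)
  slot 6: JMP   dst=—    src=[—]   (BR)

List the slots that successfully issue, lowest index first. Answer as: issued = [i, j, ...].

#0 ALU src=r4,r4 dispatched  <A:2 Mu:2 Ld:2 B:1 rd:7 wr:2>
#1 ALU src=r6,r0 dispatched  <A:1 Mu:2 Ld:2 B:1 rd:5 wr:1>
#2 BR src=r2,r8 dispatched  <A:1 Mu:2 Ld:2 B:0 rd:3 wr:1>
#3 MEM src=r5,r2 dispatched  <A:1 Mu:2 Ld:1 B:0 rd:1 wr:1>
#4 ALU src=r9,r9 held:WAW  <A:1 Mu:2 Ld:1 B:0 rd:1 wr:1>
#5 ALU src=r3,r7 held:RD_PORT  <A:1 Mu:2 Ld:1 B:0 rd:1 wr:1>
#6 BR src=- held:FU  <A:1 Mu:2 Ld:1 B:0 rd:1 wr:1>

issued = [0, 1, 2, 3]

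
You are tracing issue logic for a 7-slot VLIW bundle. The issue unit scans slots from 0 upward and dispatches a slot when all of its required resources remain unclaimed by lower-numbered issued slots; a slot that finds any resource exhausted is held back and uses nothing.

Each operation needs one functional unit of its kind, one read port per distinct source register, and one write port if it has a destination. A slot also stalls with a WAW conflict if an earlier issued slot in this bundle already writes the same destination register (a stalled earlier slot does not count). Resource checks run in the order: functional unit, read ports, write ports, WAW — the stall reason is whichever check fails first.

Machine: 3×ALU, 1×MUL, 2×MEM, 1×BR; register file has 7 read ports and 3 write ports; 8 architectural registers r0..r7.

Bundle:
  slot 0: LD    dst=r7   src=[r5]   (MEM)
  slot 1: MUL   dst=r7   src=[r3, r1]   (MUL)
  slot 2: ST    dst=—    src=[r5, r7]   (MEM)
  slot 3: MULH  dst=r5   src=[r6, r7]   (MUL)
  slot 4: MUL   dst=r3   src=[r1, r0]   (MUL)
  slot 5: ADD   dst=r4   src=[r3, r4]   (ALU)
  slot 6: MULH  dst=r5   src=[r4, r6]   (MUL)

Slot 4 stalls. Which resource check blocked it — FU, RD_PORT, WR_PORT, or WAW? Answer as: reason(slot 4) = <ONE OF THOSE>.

reason(slot 4) = FU

  0. MEM→r7 ⇒ go  {3A/1Mu/1Ld/1B | 6r 2w}
  1. MUL→r7 ⇒ no(WAW)  {3A/1Mu/1Ld/1B | 6r 2w}
  2. MEM ⇒ go  {3A/1Mu/0Ld/1B | 4r 2w}
  3. MUL→r5 ⇒ go  {3A/0Mu/0Ld/1B | 2r 1w}
  4. MUL→r3 ⇒ no(FU)  {3A/0Mu/0Ld/1B | 2r 1w}
  5. ALU→r4 ⇒ go  {2A/0Mu/0Ld/1B | 0r 0w}
  6. MUL→r5 ⇒ no(FU)  {2A/0Mu/0Ld/1B | 0r 0w}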